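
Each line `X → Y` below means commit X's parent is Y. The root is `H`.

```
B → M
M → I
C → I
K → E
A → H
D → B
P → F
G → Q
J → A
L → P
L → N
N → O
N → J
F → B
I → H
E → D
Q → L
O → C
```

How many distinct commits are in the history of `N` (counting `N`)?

7

Walking parent pointers from N: reachable set = {A, C, H, I, J, N, O}.
That is 7 commits.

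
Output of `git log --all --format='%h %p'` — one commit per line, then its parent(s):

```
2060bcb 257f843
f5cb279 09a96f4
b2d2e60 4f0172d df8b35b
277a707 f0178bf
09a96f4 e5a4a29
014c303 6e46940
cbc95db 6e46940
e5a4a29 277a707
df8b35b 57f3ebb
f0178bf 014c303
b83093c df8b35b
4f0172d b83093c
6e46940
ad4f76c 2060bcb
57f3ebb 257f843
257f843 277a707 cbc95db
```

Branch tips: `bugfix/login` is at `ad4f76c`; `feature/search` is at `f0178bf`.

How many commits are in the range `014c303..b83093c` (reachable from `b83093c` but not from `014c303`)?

Reachable from b83093c: {014c303, 257f843, 277a707, 57f3ebb, 6e46940, b83093c, cbc95db, df8b35b, f0178bf}.
Reachable from 014c303: {014c303, 6e46940}.
In b83093c's history but not 014c303's: {257f843, 277a707, 57f3ebb, b83093c, cbc95db, df8b35b, f0178bf} — 7 commits.

7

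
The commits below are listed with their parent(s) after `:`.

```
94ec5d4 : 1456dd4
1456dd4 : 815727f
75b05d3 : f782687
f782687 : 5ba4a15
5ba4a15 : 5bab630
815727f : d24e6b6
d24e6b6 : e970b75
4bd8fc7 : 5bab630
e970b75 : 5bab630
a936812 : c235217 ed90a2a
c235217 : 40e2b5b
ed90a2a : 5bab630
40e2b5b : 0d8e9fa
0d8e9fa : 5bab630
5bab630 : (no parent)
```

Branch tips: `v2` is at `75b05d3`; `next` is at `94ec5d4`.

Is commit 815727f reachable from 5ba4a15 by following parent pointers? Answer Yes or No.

No

Ancestors of 5ba4a15: {5ba4a15, 5bab630}.
815727f is not in that set, so it is not an ancestor of 5ba4a15.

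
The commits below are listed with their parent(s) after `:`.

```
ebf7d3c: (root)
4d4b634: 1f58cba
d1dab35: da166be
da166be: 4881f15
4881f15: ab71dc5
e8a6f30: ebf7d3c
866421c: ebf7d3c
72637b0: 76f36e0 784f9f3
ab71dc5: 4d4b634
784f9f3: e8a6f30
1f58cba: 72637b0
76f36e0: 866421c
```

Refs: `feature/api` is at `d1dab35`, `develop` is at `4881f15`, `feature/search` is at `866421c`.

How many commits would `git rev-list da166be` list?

Walking parent pointers from da166be: reachable set = {1f58cba, 4881f15, 4d4b634, 72637b0, 76f36e0, 784f9f3, 866421c, ab71dc5, da166be, e8a6f30, ebf7d3c}.
That is 11 commits.

11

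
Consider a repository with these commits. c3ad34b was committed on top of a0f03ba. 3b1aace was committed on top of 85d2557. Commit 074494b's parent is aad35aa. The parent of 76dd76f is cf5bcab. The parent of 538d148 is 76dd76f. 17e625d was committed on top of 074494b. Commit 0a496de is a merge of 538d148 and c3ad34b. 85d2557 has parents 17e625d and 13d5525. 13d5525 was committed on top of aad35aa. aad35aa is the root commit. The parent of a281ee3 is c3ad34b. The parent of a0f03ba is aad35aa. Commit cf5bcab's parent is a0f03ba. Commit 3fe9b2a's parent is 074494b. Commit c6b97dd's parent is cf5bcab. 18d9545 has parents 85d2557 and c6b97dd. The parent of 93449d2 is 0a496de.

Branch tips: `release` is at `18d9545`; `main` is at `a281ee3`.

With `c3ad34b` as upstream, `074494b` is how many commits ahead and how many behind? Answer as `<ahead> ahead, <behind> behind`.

Reachable from 074494b: {074494b, aad35aa}.
Reachable from c3ad34b: {a0f03ba, aad35aa, c3ad34b}.
Only in 074494b's history (ahead): {074494b} — 1.
Only in c3ad34b's history (behind): {a0f03ba, c3ad34b} — 2.

1 ahead, 2 behind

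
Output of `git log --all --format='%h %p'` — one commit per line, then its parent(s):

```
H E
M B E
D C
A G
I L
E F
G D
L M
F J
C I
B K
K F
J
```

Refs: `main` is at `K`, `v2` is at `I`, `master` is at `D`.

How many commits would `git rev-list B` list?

Walking parent pointers from B: reachable set = {B, F, J, K}.
That is 4 commits.

4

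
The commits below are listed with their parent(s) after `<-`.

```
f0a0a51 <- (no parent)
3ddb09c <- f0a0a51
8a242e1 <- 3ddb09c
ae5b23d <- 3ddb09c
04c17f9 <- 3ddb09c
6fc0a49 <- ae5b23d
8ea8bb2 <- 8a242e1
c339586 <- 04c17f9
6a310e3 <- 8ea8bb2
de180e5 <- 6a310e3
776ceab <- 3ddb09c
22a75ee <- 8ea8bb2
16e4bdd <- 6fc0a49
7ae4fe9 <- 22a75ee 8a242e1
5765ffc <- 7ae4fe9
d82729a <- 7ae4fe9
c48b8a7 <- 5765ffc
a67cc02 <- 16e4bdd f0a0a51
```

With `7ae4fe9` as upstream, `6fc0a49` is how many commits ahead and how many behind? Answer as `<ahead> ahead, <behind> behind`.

Reachable from 6fc0a49: {3ddb09c, 6fc0a49, ae5b23d, f0a0a51}.
Reachable from 7ae4fe9: {22a75ee, 3ddb09c, 7ae4fe9, 8a242e1, 8ea8bb2, f0a0a51}.
Only in 6fc0a49's history (ahead): {6fc0a49, ae5b23d} — 2.
Only in 7ae4fe9's history (behind): {22a75ee, 7ae4fe9, 8a242e1, 8ea8bb2} — 4.

2 ahead, 4 behind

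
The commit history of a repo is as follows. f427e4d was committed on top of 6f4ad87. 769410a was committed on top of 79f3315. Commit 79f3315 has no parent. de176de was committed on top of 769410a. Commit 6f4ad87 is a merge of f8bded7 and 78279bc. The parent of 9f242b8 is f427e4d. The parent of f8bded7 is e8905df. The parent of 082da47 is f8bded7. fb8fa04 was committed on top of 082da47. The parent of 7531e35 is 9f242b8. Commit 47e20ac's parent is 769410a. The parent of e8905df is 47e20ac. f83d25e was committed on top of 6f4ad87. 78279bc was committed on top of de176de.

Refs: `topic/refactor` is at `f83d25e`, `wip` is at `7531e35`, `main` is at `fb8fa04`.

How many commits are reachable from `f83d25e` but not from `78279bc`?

5

Reachable from f83d25e: {47e20ac, 6f4ad87, 769410a, 78279bc, 79f3315, de176de, e8905df, f83d25e, f8bded7}.
Reachable from 78279bc: {769410a, 78279bc, 79f3315, de176de}.
In f83d25e's history but not 78279bc's: {47e20ac, 6f4ad87, e8905df, f83d25e, f8bded7} — 5 commits.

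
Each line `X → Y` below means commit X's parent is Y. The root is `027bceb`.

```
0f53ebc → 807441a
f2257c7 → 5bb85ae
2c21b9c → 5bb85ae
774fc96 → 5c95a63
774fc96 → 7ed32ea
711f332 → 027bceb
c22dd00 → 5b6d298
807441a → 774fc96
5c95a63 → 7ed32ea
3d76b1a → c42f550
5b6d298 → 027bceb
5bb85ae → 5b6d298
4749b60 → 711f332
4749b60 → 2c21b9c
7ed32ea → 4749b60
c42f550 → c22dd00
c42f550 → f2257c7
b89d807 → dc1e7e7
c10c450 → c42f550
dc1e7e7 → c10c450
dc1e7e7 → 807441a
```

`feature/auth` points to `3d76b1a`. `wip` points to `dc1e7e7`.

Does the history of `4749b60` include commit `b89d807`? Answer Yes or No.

No

Ancestors of 4749b60: {027bceb, 2c21b9c, 4749b60, 5b6d298, 5bb85ae, 711f332}.
b89d807 is not in that set, so it is not an ancestor of 4749b60.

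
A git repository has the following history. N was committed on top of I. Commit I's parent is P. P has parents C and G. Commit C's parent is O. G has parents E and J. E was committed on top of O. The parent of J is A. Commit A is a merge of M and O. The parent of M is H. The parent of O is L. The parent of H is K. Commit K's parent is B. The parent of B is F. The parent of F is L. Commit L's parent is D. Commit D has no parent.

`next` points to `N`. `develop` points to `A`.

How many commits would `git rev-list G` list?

Walking parent pointers from G: reachable set = {A, B, D, E, F, G, H, J, K, L, M, O}.
That is 12 commits.

12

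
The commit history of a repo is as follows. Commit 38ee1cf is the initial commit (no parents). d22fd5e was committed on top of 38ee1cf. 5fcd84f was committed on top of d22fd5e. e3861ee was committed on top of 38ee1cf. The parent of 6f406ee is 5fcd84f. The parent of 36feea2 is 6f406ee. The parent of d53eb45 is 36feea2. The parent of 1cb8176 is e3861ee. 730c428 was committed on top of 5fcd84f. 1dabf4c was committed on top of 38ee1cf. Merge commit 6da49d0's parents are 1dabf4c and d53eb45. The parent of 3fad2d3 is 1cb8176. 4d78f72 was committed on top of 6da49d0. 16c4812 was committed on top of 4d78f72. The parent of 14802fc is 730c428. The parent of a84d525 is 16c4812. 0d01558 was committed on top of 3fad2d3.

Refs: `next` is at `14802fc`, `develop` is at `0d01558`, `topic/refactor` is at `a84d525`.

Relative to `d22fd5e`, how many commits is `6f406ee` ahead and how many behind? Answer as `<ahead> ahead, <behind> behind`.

Reachable from 6f406ee: {38ee1cf, 5fcd84f, 6f406ee, d22fd5e}.
Reachable from d22fd5e: {38ee1cf, d22fd5e}.
Only in 6f406ee's history (ahead): {5fcd84f, 6f406ee} — 2.
Only in d22fd5e's history (behind): {} — 0.

2 ahead, 0 behind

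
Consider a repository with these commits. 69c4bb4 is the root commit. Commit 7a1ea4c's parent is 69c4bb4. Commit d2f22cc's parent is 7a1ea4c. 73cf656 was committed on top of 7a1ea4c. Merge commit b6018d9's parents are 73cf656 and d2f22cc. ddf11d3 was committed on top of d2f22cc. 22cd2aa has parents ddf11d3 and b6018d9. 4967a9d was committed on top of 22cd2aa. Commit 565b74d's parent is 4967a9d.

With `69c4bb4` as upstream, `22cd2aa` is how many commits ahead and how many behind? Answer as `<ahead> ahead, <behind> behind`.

6 ahead, 0 behind

Reachable from 22cd2aa: {22cd2aa, 69c4bb4, 73cf656, 7a1ea4c, b6018d9, d2f22cc, ddf11d3}.
Reachable from 69c4bb4: {69c4bb4}.
Only in 22cd2aa's history (ahead): {22cd2aa, 73cf656, 7a1ea4c, b6018d9, d2f22cc, ddf11d3} — 6.
Only in 69c4bb4's history (behind): {} — 0.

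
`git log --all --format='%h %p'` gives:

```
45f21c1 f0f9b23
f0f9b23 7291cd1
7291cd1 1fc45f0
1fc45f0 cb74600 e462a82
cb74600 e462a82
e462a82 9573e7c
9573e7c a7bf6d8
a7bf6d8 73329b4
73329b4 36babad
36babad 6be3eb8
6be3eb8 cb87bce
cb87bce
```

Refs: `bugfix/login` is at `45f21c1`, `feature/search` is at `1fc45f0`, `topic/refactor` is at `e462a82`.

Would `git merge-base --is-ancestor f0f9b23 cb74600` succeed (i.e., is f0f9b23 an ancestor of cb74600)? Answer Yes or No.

No

Ancestors of cb74600: {36babad, 6be3eb8, 73329b4, 9573e7c, a7bf6d8, cb74600, cb87bce, e462a82}.
f0f9b23 is not in that set, so it is not an ancestor of cb74600.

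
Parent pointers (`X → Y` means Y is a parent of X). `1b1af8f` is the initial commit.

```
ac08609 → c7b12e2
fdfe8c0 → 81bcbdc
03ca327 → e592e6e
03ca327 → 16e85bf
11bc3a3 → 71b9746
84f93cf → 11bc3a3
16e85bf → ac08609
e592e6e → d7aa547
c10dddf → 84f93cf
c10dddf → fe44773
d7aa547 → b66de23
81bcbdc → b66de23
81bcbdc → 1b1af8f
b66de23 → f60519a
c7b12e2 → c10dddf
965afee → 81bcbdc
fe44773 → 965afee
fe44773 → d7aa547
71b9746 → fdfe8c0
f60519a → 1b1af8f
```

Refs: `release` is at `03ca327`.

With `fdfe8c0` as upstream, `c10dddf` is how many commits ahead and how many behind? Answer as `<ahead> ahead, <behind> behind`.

Reachable from c10dddf: {11bc3a3, 1b1af8f, 71b9746, 81bcbdc, 84f93cf, 965afee, b66de23, c10dddf, d7aa547, f60519a, fdfe8c0, fe44773}.
Reachable from fdfe8c0: {1b1af8f, 81bcbdc, b66de23, f60519a, fdfe8c0}.
Only in c10dddf's history (ahead): {11bc3a3, 71b9746, 84f93cf, 965afee, c10dddf, d7aa547, fe44773} — 7.
Only in fdfe8c0's history (behind): {} — 0.

7 ahead, 0 behind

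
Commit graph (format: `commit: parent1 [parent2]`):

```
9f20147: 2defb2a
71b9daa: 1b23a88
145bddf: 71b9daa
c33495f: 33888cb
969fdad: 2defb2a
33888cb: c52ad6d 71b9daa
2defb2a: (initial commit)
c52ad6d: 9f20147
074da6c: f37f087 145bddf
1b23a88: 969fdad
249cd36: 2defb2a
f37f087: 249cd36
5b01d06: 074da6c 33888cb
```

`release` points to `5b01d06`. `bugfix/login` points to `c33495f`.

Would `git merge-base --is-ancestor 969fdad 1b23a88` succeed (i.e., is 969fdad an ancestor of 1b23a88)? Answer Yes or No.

Ancestors of 1b23a88 (commits reachable by following parents): {1b23a88, 2defb2a, 969fdad}.
969fdad is in that set, so it is an ancestor of 1b23a88.

Yes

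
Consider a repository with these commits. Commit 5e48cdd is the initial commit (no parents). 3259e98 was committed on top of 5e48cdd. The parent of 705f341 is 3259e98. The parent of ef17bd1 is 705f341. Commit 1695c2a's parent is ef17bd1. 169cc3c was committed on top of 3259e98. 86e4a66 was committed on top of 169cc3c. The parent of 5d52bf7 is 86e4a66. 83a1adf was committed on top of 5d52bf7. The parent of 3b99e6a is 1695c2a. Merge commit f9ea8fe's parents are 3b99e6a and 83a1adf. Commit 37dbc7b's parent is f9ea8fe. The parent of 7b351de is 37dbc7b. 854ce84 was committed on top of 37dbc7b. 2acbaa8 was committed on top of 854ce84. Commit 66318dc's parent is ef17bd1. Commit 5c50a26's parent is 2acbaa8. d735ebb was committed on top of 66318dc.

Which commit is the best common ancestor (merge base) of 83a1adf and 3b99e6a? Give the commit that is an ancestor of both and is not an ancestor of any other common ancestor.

Ancestors of 83a1adf: {169cc3c, 3259e98, 5d52bf7, 5e48cdd, 83a1adf, 86e4a66}.
Ancestors of 3b99e6a: {1695c2a, 3259e98, 3b99e6a, 5e48cdd, 705f341, ef17bd1}.
Common ancestors: {3259e98, 5e48cdd}.
Among these, 3259e98 is not an ancestor of any other common ancestor — it is the merge base.

3259e98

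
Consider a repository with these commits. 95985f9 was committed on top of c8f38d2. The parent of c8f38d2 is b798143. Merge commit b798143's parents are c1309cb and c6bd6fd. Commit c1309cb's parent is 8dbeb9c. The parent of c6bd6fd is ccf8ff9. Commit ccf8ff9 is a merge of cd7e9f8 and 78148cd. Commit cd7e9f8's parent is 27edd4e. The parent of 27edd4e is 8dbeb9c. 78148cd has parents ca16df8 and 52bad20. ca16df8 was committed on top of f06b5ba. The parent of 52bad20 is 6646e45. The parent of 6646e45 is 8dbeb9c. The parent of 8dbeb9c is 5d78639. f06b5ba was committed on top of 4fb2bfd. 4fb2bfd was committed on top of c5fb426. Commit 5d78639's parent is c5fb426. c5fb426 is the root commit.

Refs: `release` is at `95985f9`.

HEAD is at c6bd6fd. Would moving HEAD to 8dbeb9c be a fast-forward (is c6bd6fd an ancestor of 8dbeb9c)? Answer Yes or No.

No

A fast-forward from c6bd6fd to 8dbeb9c is possible iff c6bd6fd is an ancestor of 8dbeb9c.
Ancestors of 8dbeb9c: {5d78639, 8dbeb9c, c5fb426}.
c6bd6fd is not among them, so fast-forward is not possible.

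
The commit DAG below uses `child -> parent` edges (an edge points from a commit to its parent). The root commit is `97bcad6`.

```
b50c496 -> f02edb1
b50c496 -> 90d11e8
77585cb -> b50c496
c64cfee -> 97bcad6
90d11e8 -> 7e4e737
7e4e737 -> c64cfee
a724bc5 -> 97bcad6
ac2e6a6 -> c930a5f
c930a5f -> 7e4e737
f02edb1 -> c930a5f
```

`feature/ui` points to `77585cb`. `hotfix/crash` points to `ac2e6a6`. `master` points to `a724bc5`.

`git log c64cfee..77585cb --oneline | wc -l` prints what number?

Reachable from 77585cb: {77585cb, 7e4e737, 90d11e8, 97bcad6, b50c496, c64cfee, c930a5f, f02edb1}.
Reachable from c64cfee: {97bcad6, c64cfee}.
In 77585cb's history but not c64cfee's: {77585cb, 7e4e737, 90d11e8, b50c496, c930a5f, f02edb1} — 6 commits.

6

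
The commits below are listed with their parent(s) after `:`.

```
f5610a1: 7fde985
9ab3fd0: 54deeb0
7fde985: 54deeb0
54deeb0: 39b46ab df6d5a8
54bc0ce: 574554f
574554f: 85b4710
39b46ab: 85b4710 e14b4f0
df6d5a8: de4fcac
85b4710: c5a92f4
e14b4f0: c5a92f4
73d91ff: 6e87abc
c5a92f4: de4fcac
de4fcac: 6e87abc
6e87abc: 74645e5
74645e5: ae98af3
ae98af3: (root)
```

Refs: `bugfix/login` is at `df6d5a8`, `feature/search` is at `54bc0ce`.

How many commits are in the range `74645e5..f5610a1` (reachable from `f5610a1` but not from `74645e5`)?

Reachable from f5610a1: {39b46ab, 54deeb0, 6e87abc, 74645e5, 7fde985, 85b4710, ae98af3, c5a92f4, de4fcac, df6d5a8, e14b4f0, f5610a1}.
Reachable from 74645e5: {74645e5, ae98af3}.
In f5610a1's history but not 74645e5's: {39b46ab, 54deeb0, 6e87abc, 7fde985, 85b4710, c5a92f4, de4fcac, df6d5a8, e14b4f0, f5610a1} — 10 commits.

10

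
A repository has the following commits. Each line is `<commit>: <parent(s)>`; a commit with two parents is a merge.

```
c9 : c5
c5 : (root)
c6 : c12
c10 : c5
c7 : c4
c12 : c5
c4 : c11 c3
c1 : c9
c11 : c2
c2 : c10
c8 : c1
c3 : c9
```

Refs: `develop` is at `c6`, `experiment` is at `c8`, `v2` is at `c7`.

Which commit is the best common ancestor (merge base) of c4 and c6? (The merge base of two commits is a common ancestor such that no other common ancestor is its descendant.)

Ancestors of c4: {c10, c11, c2, c3, c4, c5, c9}.
Ancestors of c6: {c12, c5, c6}.
Common ancestors: {c5}.
The only common ancestor is c5, so it is the merge base.

c5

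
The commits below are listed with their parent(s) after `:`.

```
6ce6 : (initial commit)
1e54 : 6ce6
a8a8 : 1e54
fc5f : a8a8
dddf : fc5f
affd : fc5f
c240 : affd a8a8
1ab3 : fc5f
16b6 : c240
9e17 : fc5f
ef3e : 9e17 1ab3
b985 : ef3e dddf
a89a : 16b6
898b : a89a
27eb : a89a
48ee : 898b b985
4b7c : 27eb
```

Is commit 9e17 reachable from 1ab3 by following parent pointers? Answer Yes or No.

Ancestors of 1ab3: {1ab3, 1e54, 6ce6, a8a8, fc5f}.
9e17 is not in that set, so it is not an ancestor of 1ab3.

No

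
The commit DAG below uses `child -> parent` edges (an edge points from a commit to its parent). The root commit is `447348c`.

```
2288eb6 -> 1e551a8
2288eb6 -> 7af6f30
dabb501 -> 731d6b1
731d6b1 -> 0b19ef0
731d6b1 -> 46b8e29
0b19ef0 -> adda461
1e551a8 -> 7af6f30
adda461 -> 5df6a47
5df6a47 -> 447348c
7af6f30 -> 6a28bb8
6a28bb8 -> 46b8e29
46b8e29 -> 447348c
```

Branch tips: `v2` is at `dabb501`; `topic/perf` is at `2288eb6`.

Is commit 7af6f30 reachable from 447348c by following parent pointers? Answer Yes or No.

No

Ancestors of 447348c: {447348c}.
7af6f30 is not in that set, so it is not an ancestor of 447348c.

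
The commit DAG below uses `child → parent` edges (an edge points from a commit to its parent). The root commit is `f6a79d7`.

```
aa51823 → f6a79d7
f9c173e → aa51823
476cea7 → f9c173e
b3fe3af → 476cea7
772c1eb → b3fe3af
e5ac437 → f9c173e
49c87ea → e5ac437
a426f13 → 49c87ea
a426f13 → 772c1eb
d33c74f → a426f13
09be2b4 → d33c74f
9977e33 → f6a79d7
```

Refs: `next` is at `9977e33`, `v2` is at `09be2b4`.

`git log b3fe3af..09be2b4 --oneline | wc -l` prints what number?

Reachable from 09be2b4: {09be2b4, 476cea7, 49c87ea, 772c1eb, a426f13, aa51823, b3fe3af, d33c74f, e5ac437, f6a79d7, f9c173e}.
Reachable from b3fe3af: {476cea7, aa51823, b3fe3af, f6a79d7, f9c173e}.
In 09be2b4's history but not b3fe3af's: {09be2b4, 49c87ea, 772c1eb, a426f13, d33c74f, e5ac437} — 6 commits.

6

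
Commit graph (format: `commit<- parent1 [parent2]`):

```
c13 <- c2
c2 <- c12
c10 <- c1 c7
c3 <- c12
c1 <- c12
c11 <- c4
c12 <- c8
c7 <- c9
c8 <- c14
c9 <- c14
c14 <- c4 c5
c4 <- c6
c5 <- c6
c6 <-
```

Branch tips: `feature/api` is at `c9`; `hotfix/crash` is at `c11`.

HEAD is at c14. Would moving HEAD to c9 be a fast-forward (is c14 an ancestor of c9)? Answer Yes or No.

Yes

A fast-forward from c14 to c9 is possible iff c14 is an ancestor of c9.
Ancestors of c9: {c14, c4, c5, c6, c9}.
c14 is among them, so fast-forward is possible.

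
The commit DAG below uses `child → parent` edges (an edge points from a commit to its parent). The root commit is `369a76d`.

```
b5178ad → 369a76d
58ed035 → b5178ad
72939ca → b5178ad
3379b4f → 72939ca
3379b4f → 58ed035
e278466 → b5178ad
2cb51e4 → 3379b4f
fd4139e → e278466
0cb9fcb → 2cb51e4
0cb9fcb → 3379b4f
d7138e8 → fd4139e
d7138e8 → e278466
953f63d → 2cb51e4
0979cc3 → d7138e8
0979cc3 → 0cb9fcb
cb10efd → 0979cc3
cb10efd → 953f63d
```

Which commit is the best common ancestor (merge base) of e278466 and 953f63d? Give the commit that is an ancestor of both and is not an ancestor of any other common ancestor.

b5178ad

Ancestors of e278466: {369a76d, b5178ad, e278466}.
Ancestors of 953f63d: {2cb51e4, 3379b4f, 369a76d, 58ed035, 72939ca, 953f63d, b5178ad}.
Common ancestors: {369a76d, b5178ad}.
Among these, b5178ad is not an ancestor of any other common ancestor — it is the merge base.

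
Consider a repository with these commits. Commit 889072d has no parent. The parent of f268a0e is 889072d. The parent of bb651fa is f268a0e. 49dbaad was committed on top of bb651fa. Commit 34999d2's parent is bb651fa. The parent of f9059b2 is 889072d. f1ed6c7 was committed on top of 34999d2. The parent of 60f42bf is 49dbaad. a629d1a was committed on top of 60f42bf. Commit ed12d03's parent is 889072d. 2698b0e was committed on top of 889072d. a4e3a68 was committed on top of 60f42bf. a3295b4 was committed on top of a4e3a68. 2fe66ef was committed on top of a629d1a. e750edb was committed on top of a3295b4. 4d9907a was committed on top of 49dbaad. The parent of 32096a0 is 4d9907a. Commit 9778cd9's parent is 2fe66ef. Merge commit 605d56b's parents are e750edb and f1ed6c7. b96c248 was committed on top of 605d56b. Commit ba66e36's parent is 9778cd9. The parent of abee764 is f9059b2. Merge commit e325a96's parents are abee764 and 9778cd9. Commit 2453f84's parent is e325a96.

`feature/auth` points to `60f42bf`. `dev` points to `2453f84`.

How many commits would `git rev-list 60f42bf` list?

Walking parent pointers from 60f42bf: reachable set = {49dbaad, 60f42bf, 889072d, bb651fa, f268a0e}.
That is 5 commits.

5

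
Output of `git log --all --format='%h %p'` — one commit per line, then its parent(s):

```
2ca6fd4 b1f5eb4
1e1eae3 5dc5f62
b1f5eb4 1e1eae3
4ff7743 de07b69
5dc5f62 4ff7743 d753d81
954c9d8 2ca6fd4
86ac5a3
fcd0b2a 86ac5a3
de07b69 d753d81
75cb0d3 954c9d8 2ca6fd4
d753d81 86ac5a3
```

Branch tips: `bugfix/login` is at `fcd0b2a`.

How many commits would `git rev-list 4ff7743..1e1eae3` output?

2

Reachable from 1e1eae3: {1e1eae3, 4ff7743, 5dc5f62, 86ac5a3, d753d81, de07b69}.
Reachable from 4ff7743: {4ff7743, 86ac5a3, d753d81, de07b69}.
In 1e1eae3's history but not 4ff7743's: {1e1eae3, 5dc5f62} — 2 commits.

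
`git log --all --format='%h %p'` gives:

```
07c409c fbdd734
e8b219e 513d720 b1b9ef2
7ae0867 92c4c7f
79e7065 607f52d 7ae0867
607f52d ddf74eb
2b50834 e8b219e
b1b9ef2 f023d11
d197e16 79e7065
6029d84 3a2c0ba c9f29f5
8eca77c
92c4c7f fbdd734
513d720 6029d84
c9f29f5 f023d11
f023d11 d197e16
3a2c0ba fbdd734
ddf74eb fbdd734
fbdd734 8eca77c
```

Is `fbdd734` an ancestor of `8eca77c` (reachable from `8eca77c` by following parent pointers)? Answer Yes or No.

No

Ancestors of 8eca77c: {8eca77c}.
fbdd734 is not in that set, so it is not an ancestor of 8eca77c.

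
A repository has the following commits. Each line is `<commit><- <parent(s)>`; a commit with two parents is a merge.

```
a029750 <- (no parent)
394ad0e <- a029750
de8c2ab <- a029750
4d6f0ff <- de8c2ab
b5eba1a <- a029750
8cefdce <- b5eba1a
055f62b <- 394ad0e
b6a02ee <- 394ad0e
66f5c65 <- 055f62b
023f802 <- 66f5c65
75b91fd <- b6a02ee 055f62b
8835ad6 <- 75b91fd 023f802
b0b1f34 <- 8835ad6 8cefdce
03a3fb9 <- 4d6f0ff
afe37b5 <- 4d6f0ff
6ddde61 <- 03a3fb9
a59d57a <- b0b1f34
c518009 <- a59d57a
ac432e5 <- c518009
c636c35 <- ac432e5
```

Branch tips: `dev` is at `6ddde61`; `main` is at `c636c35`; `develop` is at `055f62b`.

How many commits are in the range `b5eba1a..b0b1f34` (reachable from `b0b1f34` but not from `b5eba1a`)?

9

Reachable from b0b1f34: {023f802, 055f62b, 394ad0e, 66f5c65, 75b91fd, 8835ad6, 8cefdce, a029750, b0b1f34, b5eba1a, b6a02ee}.
Reachable from b5eba1a: {a029750, b5eba1a}.
In b0b1f34's history but not b5eba1a's: {023f802, 055f62b, 394ad0e, 66f5c65, 75b91fd, 8835ad6, 8cefdce, b0b1f34, b6a02ee} — 9 commits.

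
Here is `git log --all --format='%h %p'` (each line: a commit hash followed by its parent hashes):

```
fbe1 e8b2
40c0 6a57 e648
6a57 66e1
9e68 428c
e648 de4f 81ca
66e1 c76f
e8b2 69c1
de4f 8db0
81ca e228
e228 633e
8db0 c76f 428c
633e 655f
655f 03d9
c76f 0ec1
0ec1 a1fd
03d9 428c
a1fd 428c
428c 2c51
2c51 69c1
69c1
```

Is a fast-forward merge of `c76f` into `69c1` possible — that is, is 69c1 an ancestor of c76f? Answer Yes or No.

A fast-forward from 69c1 to c76f is possible iff 69c1 is an ancestor of c76f.
Ancestors of c76f: {0ec1, 2c51, 428c, 69c1, a1fd, c76f}.
69c1 is among them, so fast-forward is possible.

Yes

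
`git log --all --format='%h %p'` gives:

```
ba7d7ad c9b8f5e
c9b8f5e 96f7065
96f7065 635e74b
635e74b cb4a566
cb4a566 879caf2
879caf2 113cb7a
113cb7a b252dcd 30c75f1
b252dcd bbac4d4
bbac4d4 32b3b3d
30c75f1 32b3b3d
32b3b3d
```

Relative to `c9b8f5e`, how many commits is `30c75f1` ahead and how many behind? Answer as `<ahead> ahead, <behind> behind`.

0 ahead, 8 behind

Reachable from 30c75f1: {30c75f1, 32b3b3d}.
Reachable from c9b8f5e: {113cb7a, 30c75f1, 32b3b3d, 635e74b, 879caf2, 96f7065, b252dcd, bbac4d4, c9b8f5e, cb4a566}.
Only in 30c75f1's history (ahead): {} — 0.
Only in c9b8f5e's history (behind): {113cb7a, 635e74b, 879caf2, 96f7065, b252dcd, bbac4d4, c9b8f5e, cb4a566} — 8.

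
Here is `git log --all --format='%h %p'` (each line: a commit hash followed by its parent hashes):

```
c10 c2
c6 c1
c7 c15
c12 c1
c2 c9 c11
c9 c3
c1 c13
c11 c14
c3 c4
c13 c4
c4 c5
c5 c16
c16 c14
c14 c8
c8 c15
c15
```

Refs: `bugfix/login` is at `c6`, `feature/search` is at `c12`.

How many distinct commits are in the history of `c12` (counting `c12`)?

Walking parent pointers from c12: reachable set = {c1, c12, c13, c14, c15, c16, c4, c5, c8}.
That is 9 commits.

9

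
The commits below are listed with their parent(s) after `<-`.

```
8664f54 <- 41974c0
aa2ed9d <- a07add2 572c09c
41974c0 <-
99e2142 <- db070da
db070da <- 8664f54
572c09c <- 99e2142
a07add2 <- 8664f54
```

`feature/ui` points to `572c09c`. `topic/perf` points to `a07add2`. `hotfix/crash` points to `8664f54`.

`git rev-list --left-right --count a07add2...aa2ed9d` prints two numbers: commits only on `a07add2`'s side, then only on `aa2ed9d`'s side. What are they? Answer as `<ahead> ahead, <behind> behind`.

0 ahead, 4 behind

Reachable from a07add2: {41974c0, 8664f54, a07add2}.
Reachable from aa2ed9d: {41974c0, 572c09c, 8664f54, 99e2142, a07add2, aa2ed9d, db070da}.
Only in a07add2's history (ahead): {} — 0.
Only in aa2ed9d's history (behind): {572c09c, 99e2142, aa2ed9d, db070da} — 4.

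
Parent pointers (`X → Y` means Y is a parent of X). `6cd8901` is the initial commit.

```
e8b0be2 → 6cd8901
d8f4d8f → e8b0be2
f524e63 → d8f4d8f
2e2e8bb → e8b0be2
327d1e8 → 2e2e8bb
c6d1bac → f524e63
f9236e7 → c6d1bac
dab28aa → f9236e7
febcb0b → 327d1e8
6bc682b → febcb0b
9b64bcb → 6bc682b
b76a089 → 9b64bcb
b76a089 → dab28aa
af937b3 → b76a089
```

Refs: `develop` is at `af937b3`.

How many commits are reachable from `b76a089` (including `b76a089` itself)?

13

Walking parent pointers from b76a089: reachable set = {2e2e8bb, 327d1e8, 6bc682b, 6cd8901, 9b64bcb, b76a089, c6d1bac, d8f4d8f, dab28aa, e8b0be2, f524e63, f9236e7, febcb0b}.
That is 13 commits.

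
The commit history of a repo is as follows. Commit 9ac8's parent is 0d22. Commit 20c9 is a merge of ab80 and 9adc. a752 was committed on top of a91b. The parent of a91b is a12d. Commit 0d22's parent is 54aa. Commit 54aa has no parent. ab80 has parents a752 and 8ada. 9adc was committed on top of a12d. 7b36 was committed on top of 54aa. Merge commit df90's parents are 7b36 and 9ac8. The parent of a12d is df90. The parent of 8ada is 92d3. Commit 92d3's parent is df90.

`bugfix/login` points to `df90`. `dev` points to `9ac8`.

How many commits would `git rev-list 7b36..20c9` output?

11

Reachable from 20c9: {0d22, 20c9, 54aa, 7b36, 8ada, 92d3, 9ac8, 9adc, a12d, a752, a91b, ab80, df90}.
Reachable from 7b36: {54aa, 7b36}.
In 20c9's history but not 7b36's: {0d22, 20c9, 8ada, 92d3, 9ac8, 9adc, a12d, a752, a91b, ab80, df90} — 11 commits.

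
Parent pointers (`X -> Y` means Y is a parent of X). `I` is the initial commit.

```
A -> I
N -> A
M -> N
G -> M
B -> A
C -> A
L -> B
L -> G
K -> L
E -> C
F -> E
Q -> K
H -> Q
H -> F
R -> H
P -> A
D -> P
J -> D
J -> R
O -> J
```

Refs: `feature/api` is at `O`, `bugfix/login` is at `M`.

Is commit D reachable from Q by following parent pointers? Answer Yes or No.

Ancestors of Q: {A, B, G, I, K, L, M, N, Q}.
D is not in that set, so it is not an ancestor of Q.

No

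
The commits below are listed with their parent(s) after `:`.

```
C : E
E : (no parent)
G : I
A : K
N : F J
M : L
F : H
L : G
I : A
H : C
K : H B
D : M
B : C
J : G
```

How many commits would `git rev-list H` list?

Walking parent pointers from H: reachable set = {C, E, H}.
That is 3 commits.

3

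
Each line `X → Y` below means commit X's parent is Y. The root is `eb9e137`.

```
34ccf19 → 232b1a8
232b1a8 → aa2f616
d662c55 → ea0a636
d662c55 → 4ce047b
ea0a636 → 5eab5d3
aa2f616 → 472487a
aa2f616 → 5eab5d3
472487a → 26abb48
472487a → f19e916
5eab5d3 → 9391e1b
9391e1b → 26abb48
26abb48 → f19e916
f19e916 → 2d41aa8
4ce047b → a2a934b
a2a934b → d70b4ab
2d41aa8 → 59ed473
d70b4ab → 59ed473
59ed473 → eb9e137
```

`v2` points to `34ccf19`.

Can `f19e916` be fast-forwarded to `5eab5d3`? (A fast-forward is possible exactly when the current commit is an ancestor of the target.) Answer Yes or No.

A fast-forward from f19e916 to 5eab5d3 is possible iff f19e916 is an ancestor of 5eab5d3.
Ancestors of 5eab5d3: {26abb48, 2d41aa8, 59ed473, 5eab5d3, 9391e1b, eb9e137, f19e916}.
f19e916 is among them, so fast-forward is possible.

Yes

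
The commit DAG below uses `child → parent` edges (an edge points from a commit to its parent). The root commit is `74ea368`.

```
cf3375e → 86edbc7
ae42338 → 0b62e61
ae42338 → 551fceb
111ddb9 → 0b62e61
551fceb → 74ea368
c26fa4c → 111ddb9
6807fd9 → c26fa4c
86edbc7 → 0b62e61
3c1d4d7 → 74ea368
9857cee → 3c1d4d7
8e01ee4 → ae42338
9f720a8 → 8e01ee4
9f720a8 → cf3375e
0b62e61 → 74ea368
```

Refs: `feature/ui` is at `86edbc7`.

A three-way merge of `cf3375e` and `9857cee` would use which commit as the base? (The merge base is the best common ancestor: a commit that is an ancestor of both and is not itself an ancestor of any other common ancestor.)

74ea368

Ancestors of cf3375e: {0b62e61, 74ea368, 86edbc7, cf3375e}.
Ancestors of 9857cee: {3c1d4d7, 74ea368, 9857cee}.
Common ancestors: {74ea368}.
The only common ancestor is 74ea368, so it is the merge base.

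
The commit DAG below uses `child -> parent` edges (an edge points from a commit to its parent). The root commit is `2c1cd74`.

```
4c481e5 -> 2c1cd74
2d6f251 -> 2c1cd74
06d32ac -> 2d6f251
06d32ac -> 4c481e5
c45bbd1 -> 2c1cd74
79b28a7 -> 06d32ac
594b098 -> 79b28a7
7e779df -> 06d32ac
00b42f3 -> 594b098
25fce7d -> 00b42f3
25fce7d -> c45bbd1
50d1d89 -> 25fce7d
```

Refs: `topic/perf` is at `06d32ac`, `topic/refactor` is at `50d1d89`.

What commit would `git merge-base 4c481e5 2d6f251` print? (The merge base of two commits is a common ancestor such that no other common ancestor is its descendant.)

Ancestors of 4c481e5: {2c1cd74, 4c481e5}.
Ancestors of 2d6f251: {2c1cd74, 2d6f251}.
Common ancestors: {2c1cd74}.
The only common ancestor is 2c1cd74, so it is the merge base.

2c1cd74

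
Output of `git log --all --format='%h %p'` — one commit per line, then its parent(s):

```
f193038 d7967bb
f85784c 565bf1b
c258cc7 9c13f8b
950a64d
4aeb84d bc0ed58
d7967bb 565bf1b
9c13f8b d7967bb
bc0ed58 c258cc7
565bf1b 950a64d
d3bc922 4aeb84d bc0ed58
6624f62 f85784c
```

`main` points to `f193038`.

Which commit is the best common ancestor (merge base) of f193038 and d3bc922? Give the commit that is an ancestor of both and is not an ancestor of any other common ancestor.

d7967bb

Ancestors of f193038: {565bf1b, 950a64d, d7967bb, f193038}.
Ancestors of d3bc922: {4aeb84d, 565bf1b, 950a64d, 9c13f8b, bc0ed58, c258cc7, d3bc922, d7967bb}.
Common ancestors: {565bf1b, 950a64d, d7967bb}.
Among these, d7967bb is not an ancestor of any other common ancestor — it is the merge base.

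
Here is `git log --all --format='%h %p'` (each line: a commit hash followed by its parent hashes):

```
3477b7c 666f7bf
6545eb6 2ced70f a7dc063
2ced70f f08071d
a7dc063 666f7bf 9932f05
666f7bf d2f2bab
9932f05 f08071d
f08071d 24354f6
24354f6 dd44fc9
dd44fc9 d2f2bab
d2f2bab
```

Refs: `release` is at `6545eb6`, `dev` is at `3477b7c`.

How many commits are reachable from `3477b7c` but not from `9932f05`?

2

Reachable from 3477b7c: {3477b7c, 666f7bf, d2f2bab}.
Reachable from 9932f05: {24354f6, 9932f05, d2f2bab, dd44fc9, f08071d}.
In 3477b7c's history but not 9932f05's: {3477b7c, 666f7bf} — 2 commits.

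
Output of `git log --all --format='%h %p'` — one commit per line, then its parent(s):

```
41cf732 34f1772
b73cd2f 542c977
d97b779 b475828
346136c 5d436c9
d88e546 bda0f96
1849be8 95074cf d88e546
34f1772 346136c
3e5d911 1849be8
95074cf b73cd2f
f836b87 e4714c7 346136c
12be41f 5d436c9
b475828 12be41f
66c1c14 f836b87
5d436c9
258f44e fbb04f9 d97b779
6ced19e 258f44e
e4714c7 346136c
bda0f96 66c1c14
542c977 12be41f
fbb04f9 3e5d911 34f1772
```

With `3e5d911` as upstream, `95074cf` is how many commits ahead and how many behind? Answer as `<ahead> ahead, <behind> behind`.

Reachable from 95074cf: {12be41f, 542c977, 5d436c9, 95074cf, b73cd2f}.
Reachable from 3e5d911: {12be41f, 1849be8, 346136c, 3e5d911, 542c977, 5d436c9, 66c1c14, 95074cf, b73cd2f, bda0f96, d88e546, e4714c7, f836b87}.
Only in 95074cf's history (ahead): {} — 0.
Only in 3e5d911's history (behind): {1849be8, 346136c, 3e5d911, 66c1c14, bda0f96, d88e546, e4714c7, f836b87} — 8.

0 ahead, 8 behind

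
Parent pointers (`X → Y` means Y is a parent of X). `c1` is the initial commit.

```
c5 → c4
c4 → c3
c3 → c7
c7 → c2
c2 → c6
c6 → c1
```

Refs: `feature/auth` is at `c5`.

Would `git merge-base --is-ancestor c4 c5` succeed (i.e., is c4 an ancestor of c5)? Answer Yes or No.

Yes

Ancestors of c5 (commits reachable by following parents): {c1, c2, c3, c4, c5, c6, c7}.
c4 is in that set, so it is an ancestor of c5.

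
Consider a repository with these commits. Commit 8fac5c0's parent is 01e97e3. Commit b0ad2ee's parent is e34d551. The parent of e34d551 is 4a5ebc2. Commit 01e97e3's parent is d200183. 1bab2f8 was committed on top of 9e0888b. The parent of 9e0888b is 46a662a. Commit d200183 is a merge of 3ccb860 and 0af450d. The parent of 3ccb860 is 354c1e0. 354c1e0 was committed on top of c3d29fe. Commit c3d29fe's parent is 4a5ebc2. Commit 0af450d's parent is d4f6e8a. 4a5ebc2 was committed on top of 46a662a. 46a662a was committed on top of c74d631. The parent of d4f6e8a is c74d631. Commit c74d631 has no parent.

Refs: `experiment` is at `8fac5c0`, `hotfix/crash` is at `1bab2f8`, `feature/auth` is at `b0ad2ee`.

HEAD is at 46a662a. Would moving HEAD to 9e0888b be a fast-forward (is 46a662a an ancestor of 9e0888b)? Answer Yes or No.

A fast-forward from 46a662a to 9e0888b is possible iff 46a662a is an ancestor of 9e0888b.
Ancestors of 9e0888b: {46a662a, 9e0888b, c74d631}.
46a662a is among them, so fast-forward is possible.

Yes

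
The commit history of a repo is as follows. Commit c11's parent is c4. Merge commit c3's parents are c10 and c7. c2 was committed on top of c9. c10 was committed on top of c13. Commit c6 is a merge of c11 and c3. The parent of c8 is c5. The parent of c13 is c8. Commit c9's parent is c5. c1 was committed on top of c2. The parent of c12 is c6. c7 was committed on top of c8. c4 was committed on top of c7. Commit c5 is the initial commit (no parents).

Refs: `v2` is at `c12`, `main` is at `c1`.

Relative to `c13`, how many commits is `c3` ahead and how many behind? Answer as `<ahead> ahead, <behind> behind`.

Reachable from c3: {c10, c13, c3, c5, c7, c8}.
Reachable from c13: {c13, c5, c8}.
Only in c3's history (ahead): {c10, c3, c7} — 3.
Only in c13's history (behind): {} — 0.

3 ahead, 0 behind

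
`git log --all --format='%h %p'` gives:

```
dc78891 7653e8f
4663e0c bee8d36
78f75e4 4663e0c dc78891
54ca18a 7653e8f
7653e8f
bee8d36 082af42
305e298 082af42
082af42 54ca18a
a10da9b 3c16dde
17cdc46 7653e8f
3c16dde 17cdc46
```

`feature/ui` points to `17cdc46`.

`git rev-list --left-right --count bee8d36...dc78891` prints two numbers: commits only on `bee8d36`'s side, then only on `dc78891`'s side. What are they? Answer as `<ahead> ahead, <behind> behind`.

3 ahead, 1 behind

Reachable from bee8d36: {082af42, 54ca18a, 7653e8f, bee8d36}.
Reachable from dc78891: {7653e8f, dc78891}.
Only in bee8d36's history (ahead): {082af42, 54ca18a, bee8d36} — 3.
Only in dc78891's history (behind): {dc78891} — 1.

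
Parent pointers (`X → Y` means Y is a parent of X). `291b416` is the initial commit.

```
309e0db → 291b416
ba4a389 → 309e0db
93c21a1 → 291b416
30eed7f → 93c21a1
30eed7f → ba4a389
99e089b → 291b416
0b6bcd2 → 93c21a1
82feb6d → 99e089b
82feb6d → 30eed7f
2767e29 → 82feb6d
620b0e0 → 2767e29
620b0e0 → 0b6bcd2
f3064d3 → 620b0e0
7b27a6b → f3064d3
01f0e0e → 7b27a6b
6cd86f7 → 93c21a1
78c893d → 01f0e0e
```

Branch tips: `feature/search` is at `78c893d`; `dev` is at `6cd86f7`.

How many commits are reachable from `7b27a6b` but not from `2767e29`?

Reachable from 7b27a6b: {0b6bcd2, 2767e29, 291b416, 309e0db, 30eed7f, 620b0e0, 7b27a6b, 82feb6d, 93c21a1, 99e089b, ba4a389, f3064d3}.
Reachable from 2767e29: {2767e29, 291b416, 309e0db, 30eed7f, 82feb6d, 93c21a1, 99e089b, ba4a389}.
In 7b27a6b's history but not 2767e29's: {0b6bcd2, 620b0e0, 7b27a6b, f3064d3} — 4 commits.

4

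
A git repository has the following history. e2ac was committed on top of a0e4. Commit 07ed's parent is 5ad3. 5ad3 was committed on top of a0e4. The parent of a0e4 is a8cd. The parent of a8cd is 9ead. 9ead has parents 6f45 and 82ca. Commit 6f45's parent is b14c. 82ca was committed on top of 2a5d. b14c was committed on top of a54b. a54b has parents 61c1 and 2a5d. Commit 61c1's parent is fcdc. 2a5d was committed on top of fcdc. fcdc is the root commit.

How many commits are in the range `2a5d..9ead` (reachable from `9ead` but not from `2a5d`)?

Reachable from 9ead: {2a5d, 61c1, 6f45, 82ca, 9ead, a54b, b14c, fcdc}.
Reachable from 2a5d: {2a5d, fcdc}.
In 9ead's history but not 2a5d's: {61c1, 6f45, 82ca, 9ead, a54b, b14c} — 6 commits.

6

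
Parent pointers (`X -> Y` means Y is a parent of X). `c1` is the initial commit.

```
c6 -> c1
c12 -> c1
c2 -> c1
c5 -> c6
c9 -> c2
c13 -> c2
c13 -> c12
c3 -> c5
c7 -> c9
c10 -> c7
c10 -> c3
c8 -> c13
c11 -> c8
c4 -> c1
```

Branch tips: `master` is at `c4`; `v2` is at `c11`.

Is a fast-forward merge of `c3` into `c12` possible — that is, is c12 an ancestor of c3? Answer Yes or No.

A fast-forward from c12 to c3 is possible iff c12 is an ancestor of c3.
Ancestors of c3: {c1, c3, c5, c6}.
c12 is not among them, so fast-forward is not possible.

No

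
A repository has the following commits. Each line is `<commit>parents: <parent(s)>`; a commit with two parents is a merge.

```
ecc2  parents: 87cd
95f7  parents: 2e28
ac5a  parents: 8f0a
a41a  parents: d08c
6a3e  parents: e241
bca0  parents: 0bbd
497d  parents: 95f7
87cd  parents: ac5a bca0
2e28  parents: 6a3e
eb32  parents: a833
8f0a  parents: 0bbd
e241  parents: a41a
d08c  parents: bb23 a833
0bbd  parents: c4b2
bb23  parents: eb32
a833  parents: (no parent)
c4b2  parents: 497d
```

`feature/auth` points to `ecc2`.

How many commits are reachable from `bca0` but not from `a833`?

Reachable from bca0: {0bbd, 2e28, 497d, 6a3e, 95f7, a41a, a833, bb23, bca0, c4b2, d08c, e241, eb32}.
Reachable from a833: {a833}.
In bca0's history but not a833's: {0bbd, 2e28, 497d, 6a3e, 95f7, a41a, bb23, bca0, c4b2, d08c, e241, eb32} — 12 commits.

12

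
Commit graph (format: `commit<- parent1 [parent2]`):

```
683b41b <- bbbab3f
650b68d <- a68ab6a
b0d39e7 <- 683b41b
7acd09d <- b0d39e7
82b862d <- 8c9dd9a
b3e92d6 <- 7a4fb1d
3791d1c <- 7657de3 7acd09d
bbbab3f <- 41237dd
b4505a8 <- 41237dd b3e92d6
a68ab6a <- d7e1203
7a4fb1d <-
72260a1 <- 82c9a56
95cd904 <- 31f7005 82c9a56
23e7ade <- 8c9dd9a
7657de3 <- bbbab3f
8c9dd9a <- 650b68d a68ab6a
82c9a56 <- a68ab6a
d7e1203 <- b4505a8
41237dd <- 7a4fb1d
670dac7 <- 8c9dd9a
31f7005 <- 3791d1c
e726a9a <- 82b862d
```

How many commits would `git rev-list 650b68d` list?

Walking parent pointers from 650b68d: reachable set = {41237dd, 650b68d, 7a4fb1d, a68ab6a, b3e92d6, b4505a8, d7e1203}.
That is 7 commits.

7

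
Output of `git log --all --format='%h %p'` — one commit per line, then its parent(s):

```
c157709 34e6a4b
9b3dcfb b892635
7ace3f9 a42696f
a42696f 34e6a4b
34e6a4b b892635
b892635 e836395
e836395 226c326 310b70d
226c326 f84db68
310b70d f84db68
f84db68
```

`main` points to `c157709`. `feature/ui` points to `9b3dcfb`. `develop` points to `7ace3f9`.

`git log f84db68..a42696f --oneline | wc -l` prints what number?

Reachable from a42696f: {226c326, 310b70d, 34e6a4b, a42696f, b892635, e836395, f84db68}.
Reachable from f84db68: {f84db68}.
In a42696f's history but not f84db68's: {226c326, 310b70d, 34e6a4b, a42696f, b892635, e836395} — 6 commits.

6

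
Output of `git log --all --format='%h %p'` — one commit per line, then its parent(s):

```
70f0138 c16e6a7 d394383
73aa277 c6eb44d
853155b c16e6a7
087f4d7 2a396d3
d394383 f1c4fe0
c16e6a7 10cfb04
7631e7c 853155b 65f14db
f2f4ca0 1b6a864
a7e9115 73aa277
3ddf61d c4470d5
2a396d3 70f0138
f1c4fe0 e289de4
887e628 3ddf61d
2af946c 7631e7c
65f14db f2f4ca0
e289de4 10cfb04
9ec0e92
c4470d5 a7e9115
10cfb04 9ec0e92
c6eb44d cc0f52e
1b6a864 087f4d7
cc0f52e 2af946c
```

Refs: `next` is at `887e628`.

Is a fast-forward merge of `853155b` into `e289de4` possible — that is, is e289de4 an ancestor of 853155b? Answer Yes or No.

No

A fast-forward from e289de4 to 853155b is possible iff e289de4 is an ancestor of 853155b.
Ancestors of 853155b: {10cfb04, 853155b, 9ec0e92, c16e6a7}.
e289de4 is not among them, so fast-forward is not possible.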